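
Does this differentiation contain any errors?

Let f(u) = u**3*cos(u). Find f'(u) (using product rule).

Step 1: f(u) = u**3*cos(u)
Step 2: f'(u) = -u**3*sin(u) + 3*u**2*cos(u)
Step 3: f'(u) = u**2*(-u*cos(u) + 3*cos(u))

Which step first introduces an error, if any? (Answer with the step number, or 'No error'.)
Step 3

Step 3 is incorrect due to a wrong trig function.
The step shows: u**2*(-u*cos(u) + 3*cos(u))
The correct value should be: u**2*(-u*sin(u) + 3*cos(u))

Explanation: sin(u) was incorrectly written as cos(u): the term u**2*(-u*sin(u) + 3*cos(u)) was incorrectly written as u**2*(-u*cos(u) + 3*cos(u))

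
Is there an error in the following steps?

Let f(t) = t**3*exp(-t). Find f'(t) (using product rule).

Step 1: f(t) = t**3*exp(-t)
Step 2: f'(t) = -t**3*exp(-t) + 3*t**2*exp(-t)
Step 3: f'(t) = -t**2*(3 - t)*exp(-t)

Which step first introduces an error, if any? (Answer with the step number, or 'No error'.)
Step 3

Step 3 is incorrect due to a sign flip.
The step shows: -t**2*(3 - t)*exp(-t)
The correct value should be: t**2*(3 - t)*exp(-t)

Explanation: The sign of the whole expression was flipped: the term t**2*(3 - t)*exp(-t) was incorrectly written as -t**2*(3 - t)*exp(-t)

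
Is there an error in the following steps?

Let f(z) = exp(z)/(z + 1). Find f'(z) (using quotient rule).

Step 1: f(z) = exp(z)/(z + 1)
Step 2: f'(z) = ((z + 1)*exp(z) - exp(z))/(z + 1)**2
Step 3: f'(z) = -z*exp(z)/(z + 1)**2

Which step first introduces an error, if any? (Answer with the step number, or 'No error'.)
Step 3

Step 3 is incorrect due to a sign flip.
The step shows: -z*exp(z)/(z + 1)**2
The correct value should be: z*exp(z)/(z + 1)**2

Explanation: The sign of the whole expression was flipped: the term z*exp(z)/(z + 1)**2 was incorrectly written as -z*exp(z)/(z + 1)**2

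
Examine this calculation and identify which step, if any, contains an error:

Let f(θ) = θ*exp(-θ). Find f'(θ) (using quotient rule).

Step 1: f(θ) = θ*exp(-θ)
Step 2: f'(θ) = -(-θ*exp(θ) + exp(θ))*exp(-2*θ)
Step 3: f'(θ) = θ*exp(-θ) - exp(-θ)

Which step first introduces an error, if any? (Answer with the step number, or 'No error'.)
Step 2

Step 2 is incorrect due to a sign flip.
The step shows: -(-θ*exp(θ) + exp(θ))*exp(-2*θ)
The correct value should be: (-θ*exp(θ) + exp(θ))*exp(-2*θ)

Explanation: The sign of the whole expression was flipped: the term (-θ*exp(θ) + exp(θ))*exp(-2*θ) was incorrectly written as -(-θ*exp(θ) + exp(θ))*exp(-2*θ)
The later steps are derived from this incorrect expression, so the error originates in Step 2.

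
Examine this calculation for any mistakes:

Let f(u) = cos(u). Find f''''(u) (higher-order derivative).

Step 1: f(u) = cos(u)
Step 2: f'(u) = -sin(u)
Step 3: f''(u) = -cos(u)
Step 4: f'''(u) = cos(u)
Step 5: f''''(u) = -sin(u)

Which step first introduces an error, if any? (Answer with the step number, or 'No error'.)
Step 4

Step 4 is incorrect due to a wrong trig function.
The step shows: cos(u)
The correct value should be: sin(u)

Explanation: sin(u) was incorrectly written as cos(u): the term sin(u) was incorrectly written as cos(u)
The later steps are derived from this incorrect expression, so the error originates in Step 4.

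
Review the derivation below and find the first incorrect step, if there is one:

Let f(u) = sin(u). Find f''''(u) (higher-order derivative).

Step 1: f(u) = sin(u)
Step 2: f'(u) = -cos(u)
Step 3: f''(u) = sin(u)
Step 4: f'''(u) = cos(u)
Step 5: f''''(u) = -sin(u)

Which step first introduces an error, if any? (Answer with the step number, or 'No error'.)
Step 2

Step 2 is incorrect due to a sign flip.
The step shows: -cos(u)
The correct value should be: cos(u)

Explanation: The sign of the whole expression was flipped: the term cos(u) was incorrectly written as -cos(u)
The later steps are derived from this incorrect expression, so the error originates in Step 2.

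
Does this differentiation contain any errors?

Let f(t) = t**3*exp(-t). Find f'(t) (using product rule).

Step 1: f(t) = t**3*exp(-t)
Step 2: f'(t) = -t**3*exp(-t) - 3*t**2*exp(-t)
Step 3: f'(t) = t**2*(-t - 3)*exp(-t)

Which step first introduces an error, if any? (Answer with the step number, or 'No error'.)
Step 2

Step 2 is incorrect due to a sign flip.
The step shows: -t**3*exp(-t) - 3*t**2*exp(-t)
The correct value should be: -t**3*exp(-t) + 3*t**2*exp(-t)

Explanation: The sign of one term was flipped: the term 3*t**2*exp(-t) was incorrectly written as -3*t**2*exp(-t)
The later steps are derived from this incorrect expression, so the error originates in Step 2.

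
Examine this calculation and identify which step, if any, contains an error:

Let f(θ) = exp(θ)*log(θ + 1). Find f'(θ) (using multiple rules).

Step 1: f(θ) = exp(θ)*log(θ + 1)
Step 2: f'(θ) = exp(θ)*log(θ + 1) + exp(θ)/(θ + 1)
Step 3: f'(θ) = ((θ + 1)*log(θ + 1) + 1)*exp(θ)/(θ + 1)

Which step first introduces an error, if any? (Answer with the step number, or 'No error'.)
No error

All steps in this derivation are correct.
The final answer f'(θ) = ((θ + 1)*log(θ + 1) + 1)*exp(θ)/(θ + 1) is valid.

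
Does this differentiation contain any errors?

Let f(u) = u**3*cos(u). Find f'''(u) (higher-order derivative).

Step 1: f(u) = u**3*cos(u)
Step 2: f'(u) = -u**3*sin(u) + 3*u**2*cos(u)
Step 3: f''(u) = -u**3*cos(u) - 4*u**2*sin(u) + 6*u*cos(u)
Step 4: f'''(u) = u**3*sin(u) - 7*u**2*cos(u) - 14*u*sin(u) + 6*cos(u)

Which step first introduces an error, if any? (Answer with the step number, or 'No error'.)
Step 3

Step 3 is incorrect due to a wrong coefficient.
The step shows: -u**3*cos(u) - 4*u**2*sin(u) + 6*u*cos(u)
The correct value should be: -u**3*cos(u) - 6*u**2*sin(u) + 6*u*cos(u)

Explanation: The coefficient -6 was incorrectly written as -4: the term -6*u**2*sin(u) was incorrectly written as -4*u**2*sin(u)
The later steps are derived from this incorrect expression, so the error originates in Step 3.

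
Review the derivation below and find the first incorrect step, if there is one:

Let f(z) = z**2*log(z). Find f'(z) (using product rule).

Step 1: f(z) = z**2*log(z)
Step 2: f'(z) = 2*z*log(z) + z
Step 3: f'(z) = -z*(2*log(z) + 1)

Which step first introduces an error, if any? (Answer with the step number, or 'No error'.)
Step 3

Step 3 is incorrect due to a sign flip.
The step shows: -z*(2*log(z) + 1)
The correct value should be: z*(2*log(z) + 1)

Explanation: The sign of the whole expression was flipped: the term z*(2*log(z) + 1) was incorrectly written as -z*(2*log(z) + 1)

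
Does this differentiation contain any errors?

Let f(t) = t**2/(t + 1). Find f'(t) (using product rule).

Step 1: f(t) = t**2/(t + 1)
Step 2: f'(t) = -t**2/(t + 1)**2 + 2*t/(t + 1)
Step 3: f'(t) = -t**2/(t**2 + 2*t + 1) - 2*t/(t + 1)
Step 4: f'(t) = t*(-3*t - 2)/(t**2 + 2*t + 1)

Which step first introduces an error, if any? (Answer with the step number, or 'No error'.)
Step 3

Step 3 is incorrect due to a sign flip.
The step shows: -t**2/(t**2 + 2*t + 1) - 2*t/(t + 1)
The correct value should be: -t**2/(t**2 + 2*t + 1) + 2*t/(t + 1)

Explanation: The sign of one term was flipped: the term 2*t/(t + 1) was incorrectly written as -2*t/(t + 1)
The later steps are derived from this incorrect expression, so the error originates in Step 3.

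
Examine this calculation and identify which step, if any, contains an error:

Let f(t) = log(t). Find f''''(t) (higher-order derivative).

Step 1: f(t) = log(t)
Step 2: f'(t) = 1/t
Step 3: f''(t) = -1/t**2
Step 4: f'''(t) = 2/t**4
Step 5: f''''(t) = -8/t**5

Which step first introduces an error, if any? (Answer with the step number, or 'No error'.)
Step 4

Step 4 is incorrect due to a wrong exponent.
The step shows: 2/t**4
The correct value should be: 2/t**3

Explanation: The exponent -3 on t was incorrectly written as -4: the term 2/t**3 was incorrectly written as 2/t**4
The later steps are derived from this incorrect expression, so the error originates in Step 4.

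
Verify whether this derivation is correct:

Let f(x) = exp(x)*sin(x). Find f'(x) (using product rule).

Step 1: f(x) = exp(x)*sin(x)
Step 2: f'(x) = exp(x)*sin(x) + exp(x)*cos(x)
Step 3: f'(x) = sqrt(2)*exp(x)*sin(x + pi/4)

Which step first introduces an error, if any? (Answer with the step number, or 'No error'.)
No error

All steps in this derivation are correct.
The final answer f'(x) = sqrt(2)*exp(x)*sin(x + pi/4) is valid.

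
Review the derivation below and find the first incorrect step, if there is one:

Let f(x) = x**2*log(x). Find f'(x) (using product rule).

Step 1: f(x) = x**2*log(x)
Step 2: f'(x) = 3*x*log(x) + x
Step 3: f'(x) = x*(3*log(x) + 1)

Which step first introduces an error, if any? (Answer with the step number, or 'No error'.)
Step 2

Step 2 is incorrect due to a wrong coefficient.
The step shows: 3*x*log(x) + x
The correct value should be: 2*x*log(x) + x

Explanation: The coefficient 2 was incorrectly written as 3: the term 2*x*log(x) was incorrectly written as 3*x*log(x)
The later steps are derived from this incorrect expression, so the error originates in Step 2.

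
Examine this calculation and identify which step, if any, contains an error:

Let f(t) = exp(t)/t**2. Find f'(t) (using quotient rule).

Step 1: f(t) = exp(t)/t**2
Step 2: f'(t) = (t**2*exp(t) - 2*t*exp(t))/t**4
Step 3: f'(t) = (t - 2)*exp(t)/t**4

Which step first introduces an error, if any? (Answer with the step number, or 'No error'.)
Step 3

Step 3 is incorrect due to a wrong exponent.
The step shows: (t - 2)*exp(t)/t**4
The correct value should be: (t - 2)*exp(t)/t**3

Explanation: The exponent -3 on t was incorrectly written as -4: the term (t - 2)*exp(t)/t**3 was incorrectly written as (t - 2)*exp(t)/t**4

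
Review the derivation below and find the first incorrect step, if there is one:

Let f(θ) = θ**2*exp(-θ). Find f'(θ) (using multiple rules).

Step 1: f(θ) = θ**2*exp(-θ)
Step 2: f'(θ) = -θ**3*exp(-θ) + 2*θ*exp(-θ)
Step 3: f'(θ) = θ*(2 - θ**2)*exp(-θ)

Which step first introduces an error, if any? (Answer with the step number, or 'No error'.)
Step 2

Step 2 is incorrect due to a wrong exponent.
The step shows: -θ**3*exp(-θ) + 2*θ*exp(-θ)
The correct value should be: -θ**2*exp(-θ) + 2*θ*exp(-θ)

Explanation: The exponent 2 on θ was incorrectly written as 3: the term -θ**2*exp(-θ) was incorrectly written as -θ**3*exp(-θ)
The later steps are derived from this incorrect expression, so the error originates in Step 2.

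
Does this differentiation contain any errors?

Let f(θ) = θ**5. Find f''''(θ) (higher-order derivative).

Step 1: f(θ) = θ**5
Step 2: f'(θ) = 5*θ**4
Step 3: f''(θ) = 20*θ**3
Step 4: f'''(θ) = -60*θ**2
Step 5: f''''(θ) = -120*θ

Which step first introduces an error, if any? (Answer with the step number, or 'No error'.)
Step 4

Step 4 is incorrect due to a sign flip.
The step shows: -60*θ**2
The correct value should be: 60*θ**2

Explanation: The sign of the whole expression was flipped: the term 60*θ**2 was incorrectly written as -60*θ**2
The later steps are derived from this incorrect expression, so the error originates in Step 4.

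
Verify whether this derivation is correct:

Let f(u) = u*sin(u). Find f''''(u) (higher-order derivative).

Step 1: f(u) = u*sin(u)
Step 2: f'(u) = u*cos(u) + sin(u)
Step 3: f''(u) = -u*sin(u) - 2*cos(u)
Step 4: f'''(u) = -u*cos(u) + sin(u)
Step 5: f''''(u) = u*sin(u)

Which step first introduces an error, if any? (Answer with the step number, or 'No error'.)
Step 3

Step 3 is incorrect due to a sign flip.
The step shows: -u*sin(u) - 2*cos(u)
The correct value should be: -u*sin(u) + 2*cos(u)

Explanation: The sign of one term was flipped: the term 2*cos(u) was incorrectly written as -2*cos(u)
The later steps are derived from this incorrect expression, so the error originates in Step 3.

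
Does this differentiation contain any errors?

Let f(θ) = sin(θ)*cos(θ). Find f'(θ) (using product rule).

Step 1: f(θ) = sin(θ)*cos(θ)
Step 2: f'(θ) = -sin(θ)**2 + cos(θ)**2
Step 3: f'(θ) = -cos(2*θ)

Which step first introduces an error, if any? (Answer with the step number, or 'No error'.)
Step 3

Step 3 is incorrect due to a sign flip.
The step shows: -cos(2*θ)
The correct value should be: cos(2*θ)

Explanation: The sign of the whole expression was flipped: the term cos(2*θ) was incorrectly written as -cos(2*θ)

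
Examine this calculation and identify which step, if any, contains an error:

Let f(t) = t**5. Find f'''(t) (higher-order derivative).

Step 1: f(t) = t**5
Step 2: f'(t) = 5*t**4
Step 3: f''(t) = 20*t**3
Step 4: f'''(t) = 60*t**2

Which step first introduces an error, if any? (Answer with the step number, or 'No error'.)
No error

All steps in this derivation are correct.
The final answer f'''(t) = 60*t**2 is valid.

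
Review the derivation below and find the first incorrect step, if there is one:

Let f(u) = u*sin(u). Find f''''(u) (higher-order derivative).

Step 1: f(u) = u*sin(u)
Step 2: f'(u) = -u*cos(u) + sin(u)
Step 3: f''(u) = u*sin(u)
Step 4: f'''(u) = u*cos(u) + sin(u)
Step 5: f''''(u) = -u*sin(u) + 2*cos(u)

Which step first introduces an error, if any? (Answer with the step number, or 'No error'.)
Step 2

Step 2 is incorrect due to a sign flip.
The step shows: -u*cos(u) + sin(u)
The correct value should be: u*cos(u) + sin(u)

Explanation: The sign of one term was flipped: the term u*cos(u) was incorrectly written as -u*cos(u)
The later steps are derived from this incorrect expression, so the error originates in Step 2.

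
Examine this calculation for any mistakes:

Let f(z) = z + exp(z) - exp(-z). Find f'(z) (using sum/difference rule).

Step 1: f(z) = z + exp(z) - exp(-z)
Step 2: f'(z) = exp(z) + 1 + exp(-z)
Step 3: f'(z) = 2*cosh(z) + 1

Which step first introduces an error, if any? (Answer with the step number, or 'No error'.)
No error

All steps in this derivation are correct.
The final answer f'(z) = 2*cosh(z) + 1 is valid.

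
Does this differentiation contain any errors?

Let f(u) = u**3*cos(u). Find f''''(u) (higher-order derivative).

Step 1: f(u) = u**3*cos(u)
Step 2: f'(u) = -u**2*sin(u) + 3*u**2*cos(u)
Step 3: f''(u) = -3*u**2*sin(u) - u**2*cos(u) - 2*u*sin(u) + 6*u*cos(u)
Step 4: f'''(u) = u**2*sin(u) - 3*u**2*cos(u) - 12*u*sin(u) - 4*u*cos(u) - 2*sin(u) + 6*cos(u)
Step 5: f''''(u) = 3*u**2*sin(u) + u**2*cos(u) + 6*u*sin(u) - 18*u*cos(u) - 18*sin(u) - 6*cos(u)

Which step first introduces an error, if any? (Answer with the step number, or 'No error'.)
Step 2

Step 2 is incorrect due to a wrong exponent.
The step shows: -u**2*sin(u) + 3*u**2*cos(u)
The correct value should be: -u**3*sin(u) + 3*u**2*cos(u)

Explanation: The exponent 3 on u was incorrectly written as 2: the term -u**3*sin(u) was incorrectly written as -u**2*sin(u)
The later steps are derived from this incorrect expression, so the error originates in Step 2.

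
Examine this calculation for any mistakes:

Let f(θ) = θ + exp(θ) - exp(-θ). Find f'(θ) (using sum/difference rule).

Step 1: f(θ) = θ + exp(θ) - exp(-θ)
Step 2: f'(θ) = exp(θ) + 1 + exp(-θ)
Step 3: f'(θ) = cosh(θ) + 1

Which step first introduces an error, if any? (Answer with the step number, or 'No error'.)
Step 3

Step 3 is incorrect due to a wrong coefficient.
The step shows: cosh(θ) + 1
The correct value should be: 2*cosh(θ) + 1

Explanation: The coefficient 2 was incorrectly written as 1: the term 2*cosh(θ) was incorrectly written as cosh(θ)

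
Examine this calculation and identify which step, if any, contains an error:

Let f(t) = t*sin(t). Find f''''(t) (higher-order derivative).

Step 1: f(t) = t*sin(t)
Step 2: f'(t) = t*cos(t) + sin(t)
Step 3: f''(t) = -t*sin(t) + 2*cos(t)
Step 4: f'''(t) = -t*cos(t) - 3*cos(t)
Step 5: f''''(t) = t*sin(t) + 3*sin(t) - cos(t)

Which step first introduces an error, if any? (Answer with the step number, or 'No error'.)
Step 4

Step 4 is incorrect due to a wrong trig function.
The step shows: -t*cos(t) - 3*cos(t)
The correct value should be: -t*cos(t) - 3*sin(t)

Explanation: sin(t) was incorrectly written as cos(t): the term -3*sin(t) was incorrectly written as -3*cos(t)
The later steps are derived from this incorrect expression, so the error originates in Step 4.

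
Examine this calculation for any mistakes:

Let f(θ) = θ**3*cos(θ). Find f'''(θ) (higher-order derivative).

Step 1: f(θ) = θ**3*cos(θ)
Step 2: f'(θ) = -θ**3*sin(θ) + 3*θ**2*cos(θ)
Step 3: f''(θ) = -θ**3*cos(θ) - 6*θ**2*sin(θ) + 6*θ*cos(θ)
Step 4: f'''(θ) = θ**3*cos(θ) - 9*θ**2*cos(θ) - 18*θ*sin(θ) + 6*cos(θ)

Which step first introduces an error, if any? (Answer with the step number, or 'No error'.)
Step 4

Step 4 is incorrect due to a wrong trig function.
The step shows: θ**3*cos(θ) - 9*θ**2*cos(θ) - 18*θ*sin(θ) + 6*cos(θ)
The correct value should be: θ**3*sin(θ) - 9*θ**2*cos(θ) - 18*θ*sin(θ) + 6*cos(θ)

Explanation: sin(θ) was incorrectly written as cos(θ): the term θ**3*sin(θ) was incorrectly written as θ**3*cos(θ)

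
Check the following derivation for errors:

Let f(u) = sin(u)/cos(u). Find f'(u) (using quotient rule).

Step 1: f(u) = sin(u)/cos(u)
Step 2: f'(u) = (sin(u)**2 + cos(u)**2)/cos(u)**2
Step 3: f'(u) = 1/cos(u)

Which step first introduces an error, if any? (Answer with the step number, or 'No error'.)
Step 3

Step 3 is incorrect due to a wrong exponent.
The step shows: 1/cos(u)
The correct value should be: cos(u)**(-2)

Explanation: The exponent -2 on cos(u) was incorrectly written as -1: the term cos(u)**(-2) was incorrectly written as 1/cos(u)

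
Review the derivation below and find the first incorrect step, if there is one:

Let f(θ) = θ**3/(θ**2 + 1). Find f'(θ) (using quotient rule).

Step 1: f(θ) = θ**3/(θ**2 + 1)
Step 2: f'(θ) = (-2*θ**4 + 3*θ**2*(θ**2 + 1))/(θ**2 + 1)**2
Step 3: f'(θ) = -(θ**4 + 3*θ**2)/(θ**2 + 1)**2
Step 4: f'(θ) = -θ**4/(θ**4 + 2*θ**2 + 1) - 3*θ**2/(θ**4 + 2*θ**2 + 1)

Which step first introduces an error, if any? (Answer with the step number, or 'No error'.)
Step 3

Step 3 is incorrect due to a sign flip.
The step shows: -(θ**4 + 3*θ**2)/(θ**2 + 1)**2
The correct value should be: (θ**4 + 3*θ**2)/(θ**2 + 1)**2

Explanation: The sign of the whole expression was flipped: the term (θ**4 + 3*θ**2)/(θ**2 + 1)**2 was incorrectly written as -(θ**4 + 3*θ**2)/(θ**2 + 1)**2
The later steps are derived from this incorrect expression, so the error originates in Step 3.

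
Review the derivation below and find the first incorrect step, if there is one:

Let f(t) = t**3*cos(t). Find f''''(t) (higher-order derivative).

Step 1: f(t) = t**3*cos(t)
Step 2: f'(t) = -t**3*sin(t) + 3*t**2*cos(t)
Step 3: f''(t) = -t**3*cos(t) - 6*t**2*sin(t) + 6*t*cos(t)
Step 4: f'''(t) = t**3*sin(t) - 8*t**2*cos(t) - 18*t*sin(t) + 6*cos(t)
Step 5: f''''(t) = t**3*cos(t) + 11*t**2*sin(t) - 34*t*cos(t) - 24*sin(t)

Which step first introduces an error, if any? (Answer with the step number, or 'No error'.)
Step 4

Step 4 is incorrect due to a wrong coefficient.
The step shows: t**3*sin(t) - 8*t**2*cos(t) - 18*t*sin(t) + 6*cos(t)
The correct value should be: t**3*sin(t) - 9*t**2*cos(t) - 18*t*sin(t) + 6*cos(t)

Explanation: The coefficient -9 was incorrectly written as -8: the term -9*t**2*cos(t) was incorrectly written as -8*t**2*cos(t)
The later steps are derived from this incorrect expression, so the error originates in Step 4.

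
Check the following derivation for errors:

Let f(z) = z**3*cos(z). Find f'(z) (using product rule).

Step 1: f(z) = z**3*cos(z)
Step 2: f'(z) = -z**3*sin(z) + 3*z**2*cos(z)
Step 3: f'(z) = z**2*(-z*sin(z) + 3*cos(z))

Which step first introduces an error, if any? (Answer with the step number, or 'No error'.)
No error

All steps in this derivation are correct.
The final answer f'(z) = z**2*(-z*sin(z) + 3*cos(z)) is valid.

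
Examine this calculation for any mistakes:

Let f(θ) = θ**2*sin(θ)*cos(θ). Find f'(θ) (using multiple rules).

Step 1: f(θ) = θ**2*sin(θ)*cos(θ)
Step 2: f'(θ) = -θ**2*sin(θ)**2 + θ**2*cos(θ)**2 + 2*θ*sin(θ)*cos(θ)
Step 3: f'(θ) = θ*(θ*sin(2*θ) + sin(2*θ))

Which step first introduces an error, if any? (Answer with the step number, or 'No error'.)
Step 3

Step 3 is incorrect due to a wrong trig function.
The step shows: θ*(θ*sin(2*θ) + sin(2*θ))
The correct value should be: θ*(θ*cos(2*θ) + sin(2*θ))

Explanation: cos(2*θ) was incorrectly written as sin(2*θ): the term θ*(θ*cos(2*θ) + sin(2*θ)) was incorrectly written as θ*(θ*sin(2*θ) + sin(2*θ))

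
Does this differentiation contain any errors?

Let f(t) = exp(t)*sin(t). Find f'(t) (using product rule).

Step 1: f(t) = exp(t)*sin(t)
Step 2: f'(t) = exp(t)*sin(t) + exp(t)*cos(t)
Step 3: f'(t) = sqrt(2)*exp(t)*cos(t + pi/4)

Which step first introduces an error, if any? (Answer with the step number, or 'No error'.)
Step 3

Step 3 is incorrect due to a wrong trig function.
The step shows: sqrt(2)*exp(t)*cos(t + pi/4)
The correct value should be: sqrt(2)*exp(t)*sin(t + pi/4)

Explanation: sin(t + pi/4) was incorrectly written as cos(t + pi/4): the term sqrt(2)*exp(t)*sin(t + pi/4) was incorrectly written as sqrt(2)*exp(t)*cos(t + pi/4)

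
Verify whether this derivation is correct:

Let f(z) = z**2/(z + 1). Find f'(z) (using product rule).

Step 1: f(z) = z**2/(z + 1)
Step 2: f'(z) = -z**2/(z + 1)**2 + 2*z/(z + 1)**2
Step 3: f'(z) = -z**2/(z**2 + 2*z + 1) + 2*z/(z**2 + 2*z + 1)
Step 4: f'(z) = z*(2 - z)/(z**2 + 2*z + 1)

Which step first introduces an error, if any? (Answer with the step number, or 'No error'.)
Step 2

Step 2 is incorrect due to a wrong exponent.
The step shows: -z**2/(z + 1)**2 + 2*z/(z + 1)**2
The correct value should be: -z**2/(z + 1)**2 + 2*z/(z + 1)

Explanation: The exponent -1 on z + 1 was incorrectly written as -2: the term 2*z/(z + 1) was incorrectly written as 2*z/(z + 1)**2
The later steps are derived from this incorrect expression, so the error originates in Step 2.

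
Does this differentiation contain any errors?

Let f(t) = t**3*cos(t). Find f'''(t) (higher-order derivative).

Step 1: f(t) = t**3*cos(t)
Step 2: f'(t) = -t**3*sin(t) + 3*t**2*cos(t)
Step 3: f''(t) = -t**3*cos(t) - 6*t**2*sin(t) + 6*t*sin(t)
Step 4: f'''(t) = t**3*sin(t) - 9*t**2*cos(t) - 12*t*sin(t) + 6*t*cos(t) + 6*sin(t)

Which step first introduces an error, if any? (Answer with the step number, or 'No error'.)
Step 3

Step 3 is incorrect due to a wrong trig function.
The step shows: -t**3*cos(t) - 6*t**2*sin(t) + 6*t*sin(t)
The correct value should be: -t**3*cos(t) - 6*t**2*sin(t) + 6*t*cos(t)

Explanation: cos(t) was incorrectly written as sin(t): the term 6*t*cos(t) was incorrectly written as 6*t*sin(t)
The later steps are derived from this incorrect expression, so the error originates in Step 3.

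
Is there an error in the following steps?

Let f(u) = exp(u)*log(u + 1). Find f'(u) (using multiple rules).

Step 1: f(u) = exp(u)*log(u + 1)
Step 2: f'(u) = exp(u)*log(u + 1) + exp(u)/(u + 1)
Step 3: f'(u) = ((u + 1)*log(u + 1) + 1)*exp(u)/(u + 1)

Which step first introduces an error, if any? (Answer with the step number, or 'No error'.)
No error

All steps in this derivation are correct.
The final answer f'(u) = ((u + 1)*log(u + 1) + 1)*exp(u)/(u + 1) is valid.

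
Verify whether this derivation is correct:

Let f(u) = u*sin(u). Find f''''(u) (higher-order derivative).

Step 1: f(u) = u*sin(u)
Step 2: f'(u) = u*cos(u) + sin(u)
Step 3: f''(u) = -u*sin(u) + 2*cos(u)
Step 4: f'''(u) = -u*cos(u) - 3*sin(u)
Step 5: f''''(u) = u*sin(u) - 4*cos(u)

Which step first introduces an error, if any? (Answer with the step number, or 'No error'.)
No error

All steps in this derivation are correct.
The final answer f''''(u) = u*sin(u) - 4*cos(u) is valid.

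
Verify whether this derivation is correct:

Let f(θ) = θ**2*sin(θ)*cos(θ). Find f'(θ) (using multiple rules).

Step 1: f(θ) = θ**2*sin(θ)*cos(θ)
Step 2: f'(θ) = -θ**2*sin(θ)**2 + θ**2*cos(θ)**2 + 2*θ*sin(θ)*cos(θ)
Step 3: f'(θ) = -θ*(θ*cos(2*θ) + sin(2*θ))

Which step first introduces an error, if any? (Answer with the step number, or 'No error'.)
Step 3

Step 3 is incorrect due to a sign flip.
The step shows: -θ*(θ*cos(2*θ) + sin(2*θ))
The correct value should be: θ*(θ*cos(2*θ) + sin(2*θ))

Explanation: The sign of the whole expression was flipped: the term θ*(θ*cos(2*θ) + sin(2*θ)) was incorrectly written as -θ*(θ*cos(2*θ) + sin(2*θ))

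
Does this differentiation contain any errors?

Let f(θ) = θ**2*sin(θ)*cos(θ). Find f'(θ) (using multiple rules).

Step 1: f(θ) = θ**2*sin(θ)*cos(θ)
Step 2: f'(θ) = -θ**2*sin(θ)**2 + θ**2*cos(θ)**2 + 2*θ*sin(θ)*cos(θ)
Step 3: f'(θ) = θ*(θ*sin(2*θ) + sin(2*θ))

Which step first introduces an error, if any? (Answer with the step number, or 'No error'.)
Step 3

Step 3 is incorrect due to a wrong trig function.
The step shows: θ*(θ*sin(2*θ) + sin(2*θ))
The correct value should be: θ*(θ*cos(2*θ) + sin(2*θ))

Explanation: cos(2*θ) was incorrectly written as sin(2*θ): the term θ*(θ*cos(2*θ) + sin(2*θ)) was incorrectly written as θ*(θ*sin(2*θ) + sin(2*θ))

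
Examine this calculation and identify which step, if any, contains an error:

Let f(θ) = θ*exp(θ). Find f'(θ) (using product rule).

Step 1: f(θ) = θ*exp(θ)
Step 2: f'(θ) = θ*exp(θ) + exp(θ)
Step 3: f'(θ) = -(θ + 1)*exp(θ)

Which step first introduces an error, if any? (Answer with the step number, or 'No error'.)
Step 3

Step 3 is incorrect due to a sign flip.
The step shows: -(θ + 1)*exp(θ)
The correct value should be: (θ + 1)*exp(θ)

Explanation: The sign of the whole expression was flipped: the term (θ + 1)*exp(θ) was incorrectly written as -(θ + 1)*exp(θ)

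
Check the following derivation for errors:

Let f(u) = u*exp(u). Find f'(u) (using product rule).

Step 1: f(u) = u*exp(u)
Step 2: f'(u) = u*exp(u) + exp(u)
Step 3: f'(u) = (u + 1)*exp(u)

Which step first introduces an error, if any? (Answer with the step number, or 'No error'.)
No error

All steps in this derivation are correct.
The final answer f'(u) = (u + 1)*exp(u) is valid.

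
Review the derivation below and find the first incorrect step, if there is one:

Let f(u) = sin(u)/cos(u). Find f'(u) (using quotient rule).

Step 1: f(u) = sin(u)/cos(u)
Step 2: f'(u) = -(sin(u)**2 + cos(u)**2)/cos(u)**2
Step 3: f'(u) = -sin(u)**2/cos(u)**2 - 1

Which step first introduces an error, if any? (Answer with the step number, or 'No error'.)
Step 2

Step 2 is incorrect due to a sign flip.
The step shows: -(sin(u)**2 + cos(u)**2)/cos(u)**2
The correct value should be: (sin(u)**2 + cos(u)**2)/cos(u)**2

Explanation: The sign of the whole expression was flipped: the term (sin(u)**2 + cos(u)**2)/cos(u)**2 was incorrectly written as -(sin(u)**2 + cos(u)**2)/cos(u)**2
The later steps are derived from this incorrect expression, so the error originates in Step 2.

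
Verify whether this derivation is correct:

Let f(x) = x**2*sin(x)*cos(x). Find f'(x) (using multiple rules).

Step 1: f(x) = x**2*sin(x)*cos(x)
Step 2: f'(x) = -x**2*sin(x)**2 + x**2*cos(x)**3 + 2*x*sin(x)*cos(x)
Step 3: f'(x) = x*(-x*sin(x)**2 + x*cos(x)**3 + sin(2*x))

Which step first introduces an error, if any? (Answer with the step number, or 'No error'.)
Step 2

Step 2 is incorrect due to a wrong exponent.
The step shows: -x**2*sin(x)**2 + x**2*cos(x)**3 + 2*x*sin(x)*cos(x)
The correct value should be: -x**2*sin(x)**2 + x**2*cos(x)**2 + 2*x*sin(x)*cos(x)

Explanation: The exponent 2 on cos(x) was incorrectly written as 3: the term x**2*cos(x)**2 was incorrectly written as x**2*cos(x)**3
The later steps are derived from this incorrect expression, so the error originates in Step 2.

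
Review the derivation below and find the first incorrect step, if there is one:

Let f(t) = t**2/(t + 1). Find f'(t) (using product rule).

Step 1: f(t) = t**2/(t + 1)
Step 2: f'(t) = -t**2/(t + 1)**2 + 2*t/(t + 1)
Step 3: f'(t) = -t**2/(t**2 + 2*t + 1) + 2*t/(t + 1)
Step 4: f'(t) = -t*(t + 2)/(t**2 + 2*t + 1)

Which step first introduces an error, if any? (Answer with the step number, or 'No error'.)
Step 4

Step 4 is incorrect due to a sign flip.
The step shows: -t*(t + 2)/(t**2 + 2*t + 1)
The correct value should be: t*(t + 2)/(t**2 + 2*t + 1)

Explanation: The sign of the whole expression was flipped: the term t*(t + 2)/(t**2 + 2*t + 1) was incorrectly written as -t*(t + 2)/(t**2 + 2*t + 1)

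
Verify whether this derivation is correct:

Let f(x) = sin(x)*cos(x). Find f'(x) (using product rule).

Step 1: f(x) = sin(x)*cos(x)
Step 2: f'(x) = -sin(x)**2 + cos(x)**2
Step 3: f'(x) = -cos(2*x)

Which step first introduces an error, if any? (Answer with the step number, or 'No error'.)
Step 3

Step 3 is incorrect due to a sign flip.
The step shows: -cos(2*x)
The correct value should be: cos(2*x)

Explanation: The sign of the whole expression was flipped: the term cos(2*x) was incorrectly written as -cos(2*x)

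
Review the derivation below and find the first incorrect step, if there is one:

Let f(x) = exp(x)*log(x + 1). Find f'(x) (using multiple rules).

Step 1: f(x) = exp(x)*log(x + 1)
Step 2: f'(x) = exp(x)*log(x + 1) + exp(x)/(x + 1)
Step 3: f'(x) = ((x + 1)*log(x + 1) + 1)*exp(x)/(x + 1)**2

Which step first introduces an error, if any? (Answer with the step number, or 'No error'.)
Step 3

Step 3 is incorrect due to a wrong exponent.
The step shows: ((x + 1)*log(x + 1) + 1)*exp(x)/(x + 1)**2
The correct value should be: ((x + 1)*log(x + 1) + 1)*exp(x)/(x + 1)

Explanation: The exponent -1 on x + 1 was incorrectly written as -2: the term ((x + 1)*log(x + 1) + 1)*exp(x)/(x + 1) was incorrectly written as ((x + 1)*log(x + 1) + 1)*exp(x)/(x + 1)**2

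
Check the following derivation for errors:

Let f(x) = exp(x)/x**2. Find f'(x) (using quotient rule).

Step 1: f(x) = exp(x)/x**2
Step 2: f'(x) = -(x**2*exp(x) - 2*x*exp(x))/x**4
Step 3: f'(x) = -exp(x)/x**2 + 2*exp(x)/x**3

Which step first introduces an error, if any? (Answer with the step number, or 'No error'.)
Step 2

Step 2 is incorrect due to a sign flip.
The step shows: -(x**2*exp(x) - 2*x*exp(x))/x**4
The correct value should be: (x**2*exp(x) - 2*x*exp(x))/x**4

Explanation: The sign of the whole expression was flipped: the term (x**2*exp(x) - 2*x*exp(x))/x**4 was incorrectly written as -(x**2*exp(x) - 2*x*exp(x))/x**4
The later steps are derived from this incorrect expression, so the error originates in Step 2.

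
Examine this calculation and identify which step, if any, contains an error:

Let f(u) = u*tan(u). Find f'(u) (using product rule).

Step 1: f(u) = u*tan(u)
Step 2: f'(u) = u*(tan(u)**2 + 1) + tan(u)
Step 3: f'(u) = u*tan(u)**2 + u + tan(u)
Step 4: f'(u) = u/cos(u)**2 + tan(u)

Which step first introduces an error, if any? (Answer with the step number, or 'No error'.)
No error

All steps in this derivation are correct.
The final answer f'(u) = u/cos(u)**2 + tan(u) is valid.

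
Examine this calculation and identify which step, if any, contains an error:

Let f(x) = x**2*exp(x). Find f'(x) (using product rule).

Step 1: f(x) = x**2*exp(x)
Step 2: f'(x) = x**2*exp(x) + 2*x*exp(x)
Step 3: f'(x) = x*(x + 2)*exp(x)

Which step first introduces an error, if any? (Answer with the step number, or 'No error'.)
No error

All steps in this derivation are correct.
The final answer f'(x) = x*(x + 2)*exp(x) is valid.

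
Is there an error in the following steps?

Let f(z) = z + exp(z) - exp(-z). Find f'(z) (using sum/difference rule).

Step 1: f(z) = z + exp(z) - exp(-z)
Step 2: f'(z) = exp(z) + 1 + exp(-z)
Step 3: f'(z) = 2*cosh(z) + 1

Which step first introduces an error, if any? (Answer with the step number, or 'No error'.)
No error

All steps in this derivation are correct.
The final answer f'(z) = 2*cosh(z) + 1 is valid.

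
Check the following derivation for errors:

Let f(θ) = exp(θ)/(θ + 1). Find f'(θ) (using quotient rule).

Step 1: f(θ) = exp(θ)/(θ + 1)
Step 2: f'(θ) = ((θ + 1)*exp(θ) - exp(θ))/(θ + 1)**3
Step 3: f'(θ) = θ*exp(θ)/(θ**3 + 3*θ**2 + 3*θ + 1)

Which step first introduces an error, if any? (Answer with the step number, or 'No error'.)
Step 2

Step 2 is incorrect due to a wrong exponent.
The step shows: ((θ + 1)*exp(θ) - exp(θ))/(θ + 1)**3
The correct value should be: ((θ + 1)*exp(θ) - exp(θ))/(θ + 1)**2

Explanation: The exponent -2 on θ + 1 was incorrectly written as -3: the term ((θ + 1)*exp(θ) - exp(θ))/(θ + 1)**2 was incorrectly written as ((θ + 1)*exp(θ) - exp(θ))/(θ + 1)**3
The later steps are derived from this incorrect expression, so the error originates in Step 2.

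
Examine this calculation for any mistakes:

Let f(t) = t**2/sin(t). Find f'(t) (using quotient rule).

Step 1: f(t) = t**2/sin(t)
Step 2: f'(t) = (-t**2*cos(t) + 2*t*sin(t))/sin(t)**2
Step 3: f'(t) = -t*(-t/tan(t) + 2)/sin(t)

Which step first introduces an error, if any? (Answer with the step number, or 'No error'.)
Step 3

Step 3 is incorrect due to a sign flip.
The step shows: -t*(-t/tan(t) + 2)/sin(t)
The correct value should be: t*(-t/tan(t) + 2)/sin(t)

Explanation: The sign of the whole expression was flipped: the term t*(-t/tan(t) + 2)/sin(t) was incorrectly written as -t*(-t/tan(t) + 2)/sin(t)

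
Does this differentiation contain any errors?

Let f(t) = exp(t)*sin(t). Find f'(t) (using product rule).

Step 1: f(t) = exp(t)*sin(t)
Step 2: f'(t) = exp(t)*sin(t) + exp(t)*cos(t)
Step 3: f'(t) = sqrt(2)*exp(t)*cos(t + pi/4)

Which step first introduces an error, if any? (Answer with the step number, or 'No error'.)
Step 3

Step 3 is incorrect due to a wrong trig function.
The step shows: sqrt(2)*exp(t)*cos(t + pi/4)
The correct value should be: sqrt(2)*exp(t)*sin(t + pi/4)

Explanation: sin(t + pi/4) was incorrectly written as cos(t + pi/4): the term sqrt(2)*exp(t)*sin(t + pi/4) was incorrectly written as sqrt(2)*exp(t)*cos(t + pi/4)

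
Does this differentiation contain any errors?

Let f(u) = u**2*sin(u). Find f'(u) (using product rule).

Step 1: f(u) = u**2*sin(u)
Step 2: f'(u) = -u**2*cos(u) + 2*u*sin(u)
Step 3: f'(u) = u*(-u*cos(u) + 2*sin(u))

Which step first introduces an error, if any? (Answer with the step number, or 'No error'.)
Step 2

Step 2 is incorrect due to a sign flip.
The step shows: -u**2*cos(u) + 2*u*sin(u)
The correct value should be: u**2*cos(u) + 2*u*sin(u)

Explanation: The sign of one term was flipped: the term u**2*cos(u) was incorrectly written as -u**2*cos(u)
The later steps are derived from this incorrect expression, so the error originates in Step 2.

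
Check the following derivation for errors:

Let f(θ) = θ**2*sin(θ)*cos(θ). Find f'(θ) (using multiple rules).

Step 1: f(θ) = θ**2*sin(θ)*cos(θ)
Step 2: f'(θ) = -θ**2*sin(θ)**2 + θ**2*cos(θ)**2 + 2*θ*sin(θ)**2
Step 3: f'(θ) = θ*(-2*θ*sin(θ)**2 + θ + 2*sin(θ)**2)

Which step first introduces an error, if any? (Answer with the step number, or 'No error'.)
Step 2

Step 2 is incorrect due to a wrong trig function.
The step shows: -θ**2*sin(θ)**2 + θ**2*cos(θ)**2 + 2*θ*sin(θ)**2
The correct value should be: -θ**2*sin(θ)**2 + θ**2*cos(θ)**2 + 2*θ*sin(θ)*cos(θ)

Explanation: cos(θ) was incorrectly written as sin(θ): the term 2*θ*sin(θ)*cos(θ) was incorrectly written as 2*θ*sin(θ)**2
The later steps are derived from this incorrect expression, so the error originates in Step 2.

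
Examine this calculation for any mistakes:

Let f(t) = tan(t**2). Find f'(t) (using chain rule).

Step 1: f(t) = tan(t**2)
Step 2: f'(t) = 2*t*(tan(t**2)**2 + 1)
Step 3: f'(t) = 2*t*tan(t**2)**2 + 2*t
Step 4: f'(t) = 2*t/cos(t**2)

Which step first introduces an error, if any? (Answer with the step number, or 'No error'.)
Step 4

Step 4 is incorrect due to a wrong exponent.
The step shows: 2*t/cos(t**2)
The correct value should be: 2*t/cos(t**2)**2

Explanation: The exponent -2 on cos(t**2) was incorrectly written as -1: the term 2*t/cos(t**2)**2 was incorrectly written as 2*t/cos(t**2)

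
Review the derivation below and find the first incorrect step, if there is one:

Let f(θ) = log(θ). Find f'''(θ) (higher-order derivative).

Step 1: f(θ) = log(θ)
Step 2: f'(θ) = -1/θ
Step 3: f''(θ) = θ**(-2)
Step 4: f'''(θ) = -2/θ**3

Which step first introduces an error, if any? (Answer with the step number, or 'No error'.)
Step 2

Step 2 is incorrect due to a sign flip.
The step shows: -1/θ
The correct value should be: 1/θ

Explanation: The sign of the whole expression was flipped: the term 1/θ was incorrectly written as -1/θ
The later steps are derived from this incorrect expression, so the error originates in Step 2.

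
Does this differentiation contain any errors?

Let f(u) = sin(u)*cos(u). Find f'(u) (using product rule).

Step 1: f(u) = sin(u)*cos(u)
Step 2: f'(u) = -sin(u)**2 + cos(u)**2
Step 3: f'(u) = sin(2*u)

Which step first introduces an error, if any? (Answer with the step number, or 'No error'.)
Step 3

Step 3 is incorrect due to a wrong trig function.
The step shows: sin(2*u)
The correct value should be: cos(2*u)

Explanation: cos(2*u) was incorrectly written as sin(2*u): the term cos(2*u) was incorrectly written as sin(2*u)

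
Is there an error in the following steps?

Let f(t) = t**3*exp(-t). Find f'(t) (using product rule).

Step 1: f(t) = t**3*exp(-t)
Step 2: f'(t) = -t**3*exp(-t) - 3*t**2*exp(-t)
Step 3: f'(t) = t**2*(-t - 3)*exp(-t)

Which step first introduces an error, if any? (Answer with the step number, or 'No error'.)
Step 2

Step 2 is incorrect due to a sign flip.
The step shows: -t**3*exp(-t) - 3*t**2*exp(-t)
The correct value should be: -t**3*exp(-t) + 3*t**2*exp(-t)

Explanation: The sign of one term was flipped: the term 3*t**2*exp(-t) was incorrectly written as -3*t**2*exp(-t)
The later steps are derived from this incorrect expression, so the error originates in Step 2.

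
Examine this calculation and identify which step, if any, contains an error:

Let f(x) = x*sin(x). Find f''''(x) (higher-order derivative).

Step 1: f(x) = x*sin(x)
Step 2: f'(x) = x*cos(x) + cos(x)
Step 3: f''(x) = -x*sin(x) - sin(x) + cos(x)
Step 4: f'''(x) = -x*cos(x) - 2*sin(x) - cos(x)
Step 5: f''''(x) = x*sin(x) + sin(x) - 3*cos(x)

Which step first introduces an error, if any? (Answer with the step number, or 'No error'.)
Step 2

Step 2 is incorrect due to a wrong trig function.
The step shows: x*cos(x) + cos(x)
The correct value should be: x*cos(x) + sin(x)

Explanation: sin(x) was incorrectly written as cos(x): the term sin(x) was incorrectly written as cos(x)
The later steps are derived from this incorrect expression, so the error originates in Step 2.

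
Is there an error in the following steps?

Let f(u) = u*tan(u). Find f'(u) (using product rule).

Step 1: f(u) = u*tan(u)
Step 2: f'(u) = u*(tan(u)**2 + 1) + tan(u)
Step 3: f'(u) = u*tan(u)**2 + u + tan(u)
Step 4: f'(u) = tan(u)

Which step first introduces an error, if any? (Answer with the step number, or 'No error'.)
Step 4

Step 4 is incorrect due to a dropped term.
The step shows: tan(u)
The correct value should be: u/cos(u)**2 + tan(u)

Explanation: A term was dropped: the term u/cos(u)**2 was incorrectly omitted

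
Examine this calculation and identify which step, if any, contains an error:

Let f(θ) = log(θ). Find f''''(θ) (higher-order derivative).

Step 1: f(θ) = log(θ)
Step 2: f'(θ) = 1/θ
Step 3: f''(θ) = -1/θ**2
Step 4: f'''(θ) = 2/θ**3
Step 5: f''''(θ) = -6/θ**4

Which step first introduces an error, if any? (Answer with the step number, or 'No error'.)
No error

All steps in this derivation are correct.
The final answer f''''(θ) = -6/θ**4 is valid.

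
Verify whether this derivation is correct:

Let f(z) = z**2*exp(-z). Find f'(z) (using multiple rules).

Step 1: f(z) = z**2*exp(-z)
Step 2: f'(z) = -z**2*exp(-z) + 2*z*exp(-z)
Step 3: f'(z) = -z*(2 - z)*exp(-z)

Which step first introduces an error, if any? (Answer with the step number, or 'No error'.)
Step 3

Step 3 is incorrect due to a sign flip.
The step shows: -z*(2 - z)*exp(-z)
The correct value should be: z*(2 - z)*exp(-z)

Explanation: The sign of the whole expression was flipped: the term z*(2 - z)*exp(-z) was incorrectly written as -z*(2 - z)*exp(-z)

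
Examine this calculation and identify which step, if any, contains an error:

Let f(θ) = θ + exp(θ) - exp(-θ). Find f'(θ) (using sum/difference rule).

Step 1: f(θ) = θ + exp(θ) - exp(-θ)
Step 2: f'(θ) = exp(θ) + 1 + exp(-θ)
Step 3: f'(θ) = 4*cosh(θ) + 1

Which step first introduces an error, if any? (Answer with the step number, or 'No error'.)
Step 3

Step 3 is incorrect due to a wrong coefficient.
The step shows: 4*cosh(θ) + 1
The correct value should be: 2*cosh(θ) + 1

Explanation: The coefficient 2 was incorrectly written as 4: the term 2*cosh(θ) was incorrectly written as 4*cosh(θ)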